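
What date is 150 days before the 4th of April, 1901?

the 5th of November, 1900

Count 150 days before April 4, 1901:
November 1900: 30 − 5 = 25 days remain.
Then December (31), January (31), February 1901 (28), March (31): 31 + 31 + 28 + 31 = 121 days.
April 1–4, 1901: 4 days.
Residual: 150 days.
Total: 150 days.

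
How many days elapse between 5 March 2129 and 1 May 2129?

March 2129: 31 − 5 = 26 days remain.
Then April (30): 30 days.
May 1, 2129: 1 day.
Total: 26 + 30 + 1 = 57 days.

57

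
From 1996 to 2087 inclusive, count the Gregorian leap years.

23

Years divisible by 4: 1996, 2000, …, 2084 — 23 in all.
2000 is divisible by 400, so still leap.
No century exceptions apply. Count: 23.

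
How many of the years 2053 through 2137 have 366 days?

Years divisible by 4: 2056, 2060, …, 2136 — 21 in all.
Of these, 2100 is divisible by 100 but not 400, so not leap.
Leap years: 21 − 1 = 20.

20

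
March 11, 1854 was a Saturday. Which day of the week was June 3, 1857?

Day-of-year of March 11, 1854: 70.
Day-of-year of June 3, 1857: 154.
1854 has 365 days, so 365 − 70 = 295 days remain in 1854.
Full years: 1855: 365; 1856: 366. Sum = 731.
Total: 295 + 731 + 154 = 1180 days.
1180 mod 7 = 4, so 4 days after Saturday is Wednesday.

Wednesday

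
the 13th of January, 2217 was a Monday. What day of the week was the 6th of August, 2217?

January 2217: 31 − 13 = 18 days remain.
Then February 2217 (28), March (31), April (30), May (31), June (30), July (31): 28 + 31 + 30 + 31 + 30 + 31 = 181 days.
August 1–6, 2217: 6 days.
Total: 18 + 181 + 6 = 205 days.
205 mod 7 = 2, so 2 days after Monday is Wednesday.

Wednesday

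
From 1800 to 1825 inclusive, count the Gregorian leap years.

6

Years divisible by 4 in [1800, 1825]: 1800, 1804, 1808, 1812, 1816, 1820, 1824.
Of these, 1800 is divisible by 100 but not 400, so not leap.
Leap years: 7 − 1 = 6.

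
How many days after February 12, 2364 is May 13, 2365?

456

February 2364: 29 − 12 = 17 days remain (2364 is a leap year, so February has 29 days).
Then 14 full months totalling 426 days.
May 1–13, 2365: 13 days.
Total: 17 + 426 + 13 = 456 days.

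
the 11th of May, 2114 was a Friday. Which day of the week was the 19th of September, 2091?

Wednesday

Count forward from the earlier date (September 19, 2091) to the later (May 11, 2114):
From September 19, 2091 to September 19, 2113: 22 years, of which 5 contain a Feb 29 — 17×365 + 5×366 = 8035 days.
(2100 is not a leap year (divisible by 100 but not 400).)
September 2113: 30 − 19 = 11 days remain.
Then October (31), November (30), December (31), January (31), February 2114 (28), March (31), April (30): 31 + 30 + 31 + 31 + 28 + 31 + 30 = 212 days.
May 1–11, 2114: 11 days.
Residual: 234 days.
Total: 8269 days.
8269 mod 7 = 2, so 2 days before Friday is Wednesday.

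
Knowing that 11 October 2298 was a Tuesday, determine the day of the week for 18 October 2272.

Friday

Count forward from the earlier date (October 18, 2272) to the later (October 11, 2298):
From October 18, 2272 to October 18, 2297: 25 years, of which 6 contain a Feb 29 — 19×365 + 6×366 = 9131 days.
October 2297: 31 − 18 = 13 days remain.
Then 11 full months totalling 334 days.
October 1–11, 2298: 11 days.
Residual: 358 days.
Total: 9489 days.
9489 mod 7 = 4, so 4 days before Tuesday is Friday.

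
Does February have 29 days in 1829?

1829 is not a leap year.

No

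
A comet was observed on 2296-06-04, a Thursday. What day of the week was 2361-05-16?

Day-of-year of June 4, 2296: 156.
Day-of-year of May 16, 2361: 136.
2296 has 366 days, so 366 − 156 = 210 days remain in 2296.
Full years 2297–2360: 49 common + 15 leap = 49×365 + 15×366 = 23375 days.
Total: 210 + 23375 + 136 = 23721 days.
23721 mod 7 = 5, so 5 days after Thursday is Tuesday.

Tuesday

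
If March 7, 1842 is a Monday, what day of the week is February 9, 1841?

Tuesday

Count forward from the earlier date (February 9, 1841) to the later (March 7, 1842):
February 9, 1841 → February 9, 1842: 365 days.
February 1842: 28 − 9 = 19 days remain (1842 is not a leap year, so February has 28 days).
March 1–7, 1842: 7 days.
Residual: 26 days.
Total: 391 days.
391 mod 7 = 6, so 6 days before Monday is Tuesday.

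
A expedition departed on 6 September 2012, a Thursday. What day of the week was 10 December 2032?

Friday

From September 6, 2012 to September 6, 2032: 20 years, of which 5 contain a Feb 29 — 15×365 + 5×366 = 7305 days.
September 2032: 30 − 6 = 24 days remain.
Then October (31), November (30): 31 + 30 = 61 days.
December 1–10, 2032: 10 days.
Residual: 95 days.
Total: 7400 days.
7400 mod 7 = 1, so 1 day after Thursday is Friday.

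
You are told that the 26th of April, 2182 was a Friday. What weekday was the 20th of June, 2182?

Thursday

April 2182: 30 − 26 = 4 days remain.
Then May (31): 31 days.
June 1–20, 2182: 20 days.
Total: 4 + 31 + 20 = 55 days.
55 mod 7 = 6, so 6 days after Friday is Thursday.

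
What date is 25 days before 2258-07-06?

2258-06-11

Count 25 days before July 6, 2258:
June 2258: 30 − 11 = 19 days remain.
July 1–6, 2258: 6 days.
Total: 19 + 6 = 25 days.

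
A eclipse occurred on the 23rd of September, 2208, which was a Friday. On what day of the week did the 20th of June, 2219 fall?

From September 23, 2208 to September 23, 2218: 10 years, of which 2 contain a Feb 29 — 8×365 + 2×366 = 3652 days.
September 2218: 30 − 23 = 7 days remain.
Then October (31), November (30), December (31), January (31), February 2219 (28), March (31), April (30), May (31): 31 + 30 + 31 + 31 + 28 + 31 + 30 + 31 = 243 days.
June 1–20, 2219: 20 days.
Residual: 270 days.
Total: 3922 days.
3922 mod 7 = 2, so 2 days after Friday is Sunday.

Sunday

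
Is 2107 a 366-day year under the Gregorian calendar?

2107 is not a leap year.

No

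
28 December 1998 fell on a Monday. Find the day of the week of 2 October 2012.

Day-of-year of December 28, 1998: 362.
Day-of-year of October 2, 2012: 276.
1998 has 365 days, so 365 − 362 = 3 days remain in 1998.
Full years 1999–2011: 10 common + 3 leap = 10×365 + 3×366 = 4748 days.
Total: 3 + 4748 + 276 = 5027 days.
5027 mod 7 = 1, so 1 day after Monday is Tuesday.

Tuesday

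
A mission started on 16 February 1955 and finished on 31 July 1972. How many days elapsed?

6375

From February 16, 1955 to February 16, 1972: 17 years, of which 4 contain a Feb 29 — 13×365 + 4×366 = 6209 days.
February 1972: 29 − 16 = 13 days remain (1972 is a leap year, so February has 29 days).
Then March (31), April (30), May (31), June (30): 31 + 30 + 31 + 30 = 122 days.
July 1–31, 1972: 31 days.
Residual: 166 days.
Total: 6375 days.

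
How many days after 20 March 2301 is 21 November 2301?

246

March 2301: 31 − 20 = 11 days remain.
Then April (30), May (31), June (30), July (31), August (31), September (30), October (31): 30 + 31 + 30 + 31 + 31 + 30 + 31 = 214 days.
November 1–21, 2301: 21 days.
Total: 11 + 214 + 21 = 246 days.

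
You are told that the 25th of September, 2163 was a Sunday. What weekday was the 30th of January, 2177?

Thursday

Day-of-year of September 25, 2163: 268.
Day-of-year of January 30, 2177: 30.
2163 has 365 days, so 365 − 268 = 97 days remain in 2163.
Full years 2164–2176: 9 common + 4 leap = 9×365 + 4×366 = 4749 days.
Total: 97 + 4749 + 30 = 4876 days.
4876 mod 7 = 4, so 4 days after Sunday is Thursday.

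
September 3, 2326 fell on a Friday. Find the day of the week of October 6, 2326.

September 2326: 30 − 3 = 27 days remain.
October 1–6, 2326: 6 days.
Total: 27 + 6 = 33 days.
33 mod 7 = 5, so 5 days after Friday is Wednesday.

Wednesday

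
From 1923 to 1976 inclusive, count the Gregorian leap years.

Years divisible by 4: 1924, 1928, …, 1976 — 14 in all.
No century exceptions apply. Count: 14.

14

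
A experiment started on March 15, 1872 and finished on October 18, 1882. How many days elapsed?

From March 15, 1872 to March 15, 1882: 10 years, of which 2 contain a Feb 29 — 8×365 + 2×366 = 3652 days.
March 1882: 31 − 15 = 16 days remain.
Then April (30), May (31), June (30), July (31), August (31), September (30): 30 + 31 + 30 + 31 + 31 + 30 = 183 days.
October 1–18, 1882: 18 days.
Residual: 217 days.
Total: 3869 days.

3869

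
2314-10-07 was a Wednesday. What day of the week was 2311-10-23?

Count forward from the earlier date (October 23, 2311) to the later (October 7, 2314):
October 23, 2311 → October 23, 2312: 366 days (2312 is a leap year).
October 23, 2312 → October 23, 2313: 365 days.
October 2313: 31 − 23 = 8 days remain.
Then 11 full months totalling 334 days.
October 1–7, 2314: 7 days.
Residual: 349 days.
Total: 1080 days.
1080 mod 7 = 2, so 2 days before Wednesday is Monday.

Monday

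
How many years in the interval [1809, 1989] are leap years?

44

Years divisible by 4: 1812, 1816, …, 1988 — 45 in all.
Of these, 1900 is divisible by 100 but not 400, so not leap.
Leap years: 45 − 1 = 44.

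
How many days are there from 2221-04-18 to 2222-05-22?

April 18, 2221 → April 18, 2222: 365 days.
April 2222: 30 − 18 = 12 days remain.
May 1–22, 2222: 22 days.
Residual: 34 days.
Total: 399 days.

399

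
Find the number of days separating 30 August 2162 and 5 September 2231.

From August 30, 2162 to August 30, 2231: 69 years, of which 16 contain a Feb 29 — 53×365 + 16×366 = 25201 days.
(2200 is not a leap year (divisible by 100 but not 400).)
August 2231: 31 − 30 = 1 day remains.
September 1–5, 2231: 5 days.
Residual: 6 days.
Total: 25207 days.

25207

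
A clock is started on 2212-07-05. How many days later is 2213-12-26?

539

Day-of-year of July 5, 2212: 187.
Day-of-year of December 26, 2213: 360.
2212 has 366 days, so 366 − 187 = 179 days remain in 2212.
Total: 179 + 360 = 539 days.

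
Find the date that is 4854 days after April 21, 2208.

August 5, 2221

Count 4854 days after April 21, 2208:
From April 21, 2208 to April 21, 2221: 13 years, of which 3 contain a Feb 29 — 10×365 + 3×366 = 4748 days.
April 2221: 30 − 21 = 9 days remain.
Then May (31), June (30), July (31): 31 + 30 + 31 = 92 days.
August 1–5, 2221: 5 days.
Residual: 106 days.
Total: 4854 days.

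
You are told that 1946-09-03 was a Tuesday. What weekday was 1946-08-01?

Count forward from the earlier date (August 1, 1946) to the later (September 3, 1946):
August 1946: 31 − 1 = 30 days remain.
September 1–3, 1946: 3 days.
Total: 30 + 3 = 33 days.
33 mod 7 = 5, so 5 days before Tuesday is Thursday.

Thursday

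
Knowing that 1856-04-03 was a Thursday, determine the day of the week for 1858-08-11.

April 3, 1856 → April 3, 1857: 365 days.
April 3, 1857 → April 3, 1858: 365 days.
April 1858: 30 − 3 = 27 days remain.
Then May (31), June (30), July (31): 31 + 30 + 31 = 92 days.
August 1–11, 1858: 11 days.
Residual: 130 days.
Total: 860 days.
860 mod 7 = 6, so 6 days after Thursday is Wednesday.

Wednesday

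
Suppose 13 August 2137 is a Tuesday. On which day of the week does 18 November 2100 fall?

Thursday

Count forward from the earlier date (November 18, 2100) to the later (August 13, 2137):
Day-of-year of November 18, 2100: 322.
Day-of-year of August 13, 2137: 225.
2100 has 365 days, so 365 − 322 = 43 days remain in 2100.
Full years 2101–2136: 27 common + 9 leap = 27×365 + 9×366 = 13149 days.
Total: 43 + 13149 + 225 = 13417 days.
13417 mod 7 = 5, so 5 days before Tuesday is Thursday.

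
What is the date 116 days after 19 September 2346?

13 January 2347

Count 116 days after September 19, 2346:
September 2346: 30 − 19 = 11 days remain.
Then October (31), November (30), December (31): 31 + 30 + 31 = 92 days.
January 1–13, 2347: 13 days.
Total: 11 + 92 + 13 = 116 days.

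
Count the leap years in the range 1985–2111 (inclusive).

Years divisible by 4: 1988, 1992, …, 2108 — 31 in all.
Of these, 2100 is divisible by 100 but not 400, so not leap.
2000 is divisible by 400, so still leap.
Leap years: 31 − 1 = 30.

30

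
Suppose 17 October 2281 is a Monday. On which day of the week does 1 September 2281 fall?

Count forward from the earlier date (September 1, 2281) to the later (October 17, 2281):
September 2281: 30 − 1 = 29 days remain.
October 1–17, 2281: 17 days.
Total: 29 + 17 = 46 days.
46 mod 7 = 4, so 4 days before Monday is Thursday.

Thursday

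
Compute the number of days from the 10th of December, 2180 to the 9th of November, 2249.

25170

Day-of-year of December 10, 2180: 345.
Day-of-year of November 9, 2249: 313.
2180 has 366 days, so 366 − 345 = 21 days remain in 2180.
Full years 2181–2248: 52 common + 16 leap = 52×365 + 16×366 = 24836 days.
Total: 21 + 24836 + 313 = 25170 days.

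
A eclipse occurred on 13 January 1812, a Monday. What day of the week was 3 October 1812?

January 1812: 31 − 13 = 18 days remain.
Then February 1812 (29), March (31), April (30), May (31), June (30), July (31), August (31), September (30): 29 + 31 + 30 + 31 + 30 + 31 + 31 + 30 = 243 days.
October 1–3, 1812: 3 days.
Total: 18 + 243 + 3 = 264 days.
264 mod 7 = 5, so 5 days after Monday is Saturday.

Saturday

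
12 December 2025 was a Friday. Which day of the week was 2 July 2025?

Wednesday

Count forward from the earlier date (July 2, 2025) to the later (December 12, 2025):
July 2025: 31 − 2 = 29 days remain.
Then August (31), September (30), October (31), November (30): 31 + 30 + 31 + 30 = 122 days.
December 1–12, 2025: 12 days.
Total: 29 + 122 + 12 = 163 days.
163 mod 7 = 2, so 2 days before Friday is Wednesday.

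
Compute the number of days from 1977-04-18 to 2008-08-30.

Day-of-year of April 18, 1977: 108.
Day-of-year of August 30, 2008: 243.
1977 has 365 days, so 365 − 108 = 257 days remain in 1977.
Full years 1978–2007: 23 common + 7 leap = 23×365 + 7×366 = 10957 days.
Total: 257 + 10957 + 243 = 11457 days.

11457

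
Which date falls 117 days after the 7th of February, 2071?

the 4th of June, 2071

Count 117 days after February 7, 2071:
February 2071: 28 − 7 = 21 days remain (2071 is not a leap year, so February has 28 days).
Then March (31), April (30), May (31): 31 + 30 + 31 = 92 days.
June 1–4, 2071: 4 days.
Total: 21 + 92 + 4 = 117 days.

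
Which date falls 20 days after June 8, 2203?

June 28, 2203

Count 20 days after June 8, 2203:
Within June 2203: 28 − 8 = 20 days.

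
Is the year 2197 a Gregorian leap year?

No

2197 is not a leap year.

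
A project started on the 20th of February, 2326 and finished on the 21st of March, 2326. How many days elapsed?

29

February 2326: 28 − 20 = 8 days remain (2326 is not a leap year, so February has 28 days).
March 1–21, 2326: 21 days.
Total: 8 + 21 = 29 days.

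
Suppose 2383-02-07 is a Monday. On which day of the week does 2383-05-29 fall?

Sunday

February 2383: 28 − 7 = 21 days remain (2383 is not a leap year, so February has 28 days).
Then March (31), April (30): 31 + 30 = 61 days.
May 1–29, 2383: 29 days.
Total: 21 + 61 + 29 = 111 days.
111 mod 7 = 6, so 6 days after Monday is Sunday.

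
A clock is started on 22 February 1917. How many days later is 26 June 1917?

124

February 1917: 28 − 22 = 6 days remain (1917 is not a leap year, so February has 28 days).
Then March (31), April (30), May (31): 31 + 30 + 31 = 92 days.
June 1–26, 1917: 26 days.
Total: 6 + 92 + 26 = 124 days.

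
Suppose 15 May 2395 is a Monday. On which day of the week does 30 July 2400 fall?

Day-of-year of May 15, 2395: 135.
Day-of-year of July 30, 2400: 212.
2395 has 365 days, so 365 − 135 = 230 days remain in 2395.
Full years: 2396: 366; 2397: 365; 2398: 365; 2399: 365. Sum = 1461.
Total: 230 + 1461 + 212 = 1903 days.
1903 mod 7 = 6, so 6 days after Monday is Sunday.

Sunday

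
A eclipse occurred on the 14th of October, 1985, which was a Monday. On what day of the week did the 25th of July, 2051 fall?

From October 14, 1985 to October 14, 2050: 65 years, of which 16 contain a Feb 29 — 49×365 + 16×366 = 23741 days.
(2000 is a leap year (divisible by 400).)
October 2050: 31 − 14 = 17 days remain.
Then November (30), December (31), January (31), February 2051 (28), March (31), April (30), May (31), June (30): 30 + 31 + 31 + 28 + 31 + 30 + 31 + 30 = 242 days.
July 1–25, 2051: 25 days.
Residual: 284 days.
Total: 24025 days.
24025 mod 7 = 1, so 1 day after Monday is Tuesday.

Tuesday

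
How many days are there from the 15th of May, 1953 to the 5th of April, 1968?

5439

Day-of-year of May 15, 1953: 135.
Day-of-year of April 5, 1968: 96.
1953 has 365 days, so 365 − 135 = 230 days remain in 1953.
Full years 1954–1967: 11 common + 3 leap = 11×365 + 3×366 = 5113 days.
Total: 230 + 5113 + 96 = 5439 days.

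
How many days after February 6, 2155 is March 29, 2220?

23792

From February 6, 2155 to February 6, 2220: 65 years, of which 15 contain a Feb 29 — 50×365 + 15×366 = 23740 days.
(2200 is not a leap year (divisible by 100 but not 400).)
February 2220: 29 − 6 = 23 days remain (2220 is a leap year, so February has 29 days).
March 1–29, 2220: 29 days.
Residual: 52 days.
Total: 23792 days.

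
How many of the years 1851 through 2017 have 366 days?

Years divisible by 4: 1852, 1856, …, 2016 — 42 in all.
Of these, 1900 is divisible by 100 but not 400, so not leap.
2000 is divisible by 400, so still leap.
Leap years: 42 − 1 = 41.

41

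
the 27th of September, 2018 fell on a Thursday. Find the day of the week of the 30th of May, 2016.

Count forward from the earlier date (May 30, 2016) to the later (September 27, 2018):
May 2016: 31 − 30 = 1 day remains.
Then 27 full months totalling 822 days.
September 1–27, 2018: 27 days.
Total: 1 + 822 + 27 = 850 days.
850 mod 7 = 3, so 3 days before Thursday is Monday.

Monday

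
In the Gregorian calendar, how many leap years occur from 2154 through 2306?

Years divisible by 4: 2156, 2160, …, 2304 — 38 in all.
Of these, 2200, 2300 are divisible by 100 but not 400, so not leap.
Leap years: 38 − 2 = 36.

36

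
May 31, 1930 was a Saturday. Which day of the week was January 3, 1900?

Count forward from the earlier date (January 3, 1900) to the later (May 31, 1930):
From January 3, 1900 to January 3, 1930: 30 years, of which 7 contain a Feb 29 — 23×365 + 7×366 = 10957 days.
(1900 is not a leap year (divisible by 100 but not 400).)
January 1930: 31 − 3 = 28 days remain.
Then February 1930 (28), March (31), April (30): 28 + 31 + 30 = 89 days.
May 1–31, 1930: 31 days.
Residual: 148 days.
Total: 11105 days.
11105 mod 7 = 3, so 3 days before Saturday is Wednesday.

Wednesday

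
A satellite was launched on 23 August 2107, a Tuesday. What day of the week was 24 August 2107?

Wednesday

Within August 2107: 24 − 23 = 1 day.
1 mod 7 = 1, so 1 day after Tuesday is Wednesday.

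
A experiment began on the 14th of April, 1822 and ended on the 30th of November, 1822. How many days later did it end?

April 1822: 30 − 14 = 16 days remain.
Then May (31), June (30), July (31), August (31), September (30), October (31): 31 + 30 + 31 + 31 + 30 + 31 = 184 days.
November 1–30, 1822: 30 days.
Total: 16 + 184 + 30 = 230 days.

230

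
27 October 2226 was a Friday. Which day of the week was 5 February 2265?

Day-of-year of October 27, 2226: 300.
Day-of-year of February 5, 2265: 36.
2226 has 365 days, so 365 − 300 = 65 days remain in 2226.
Full years 2227–2264: 28 common + 10 leap = 28×365 + 10×366 = 13880 days.
Total: 65 + 13880 + 36 = 13981 days.
13981 mod 7 = 2, so 2 days after Friday is Sunday.

Sunday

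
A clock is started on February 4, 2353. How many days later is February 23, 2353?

Within February 2353: 23 − 4 = 19 days.

19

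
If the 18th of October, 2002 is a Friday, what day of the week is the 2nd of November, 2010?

Tuesday

From October 18, 2002 to October 18, 2010: 8 years, of which 2 contain a Feb 29 — 6×365 + 2×366 = 2922 days.
October 2010: 31 − 18 = 13 days remain.
November 1–2, 2010: 2 days.
Residual: 15 days.
Total: 2937 days.
2937 mod 7 = 4, so 4 days after Friday is Tuesday.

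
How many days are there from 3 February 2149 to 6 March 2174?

9162

Day-of-year of February 3, 2149: 34.
Day-of-year of March 6, 2174: 65.
2149 has 365 days, so 365 − 34 = 331 days remain in 2149.
Full years 2150–2173: 18 common + 6 leap = 18×365 + 6×366 = 8766 days.
Total: 331 + 8766 + 65 = 9162 days.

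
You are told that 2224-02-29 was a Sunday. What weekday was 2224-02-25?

Count forward from the earlier date (February 25, 2224) to the later (February 29, 2224):
Within February 2224: 29 − 25 = 4 days.
4 mod 7 = 4, so 4 days before Sunday is Wednesday.

Wednesday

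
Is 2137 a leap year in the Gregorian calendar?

2137 is not a leap year.

No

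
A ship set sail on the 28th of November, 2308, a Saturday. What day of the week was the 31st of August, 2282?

Count forward from the earlier date (August 31, 2282) to the later (November 28, 2308):
From August 31, 2282 to August 31, 2308: 26 years, of which 6 contain a Feb 29 — 20×365 + 6×366 = 9496 days.
(2300 is not a leap year (divisible by 100 but not 400).)
August 2308: 31 − 31 = 0 days remain.
Then September (30), October (31): 30 + 31 = 61 days.
November 1–28, 2308: 28 days.
Residual: 89 days.
Total: 9585 days.
9585 mod 7 = 2, so 2 days before Saturday is Thursday.

Thursday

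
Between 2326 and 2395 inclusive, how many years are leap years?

Years divisible by 4: 2328, 2332, …, 2392 — 17 in all.
No century exceptions apply. Count: 17.

17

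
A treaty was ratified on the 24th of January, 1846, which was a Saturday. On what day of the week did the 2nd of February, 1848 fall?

Wednesday

January 1846: 31 − 24 = 7 days remain.
Then 24 full months totalling 730 days.
February 1–2, 1848: 2 days (1848 is a leap year).
Total: 7 + 730 + 2 = 739 days.
739 mod 7 = 4, so 4 days after Saturday is Wednesday.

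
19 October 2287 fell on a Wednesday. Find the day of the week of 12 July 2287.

Count forward from the earlier date (July 12, 2287) to the later (October 19, 2287):
July 2287: 31 − 12 = 19 days remain.
Then August (31), September (30): 31 + 30 = 61 days.
October 1–19, 2287: 19 days.
Total: 19 + 61 + 19 = 99 days.
99 mod 7 = 1, so 1 day before Wednesday is Tuesday.

Tuesday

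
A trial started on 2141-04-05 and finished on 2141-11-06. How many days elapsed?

April 2141: 30 − 5 = 25 days remain.
Then May (31), June (30), July (31), August (31), September (30), October (31): 31 + 30 + 31 + 31 + 30 + 31 = 184 days.
November 1–6, 2141: 6 days.
Total: 25 + 184 + 6 = 215 days.

215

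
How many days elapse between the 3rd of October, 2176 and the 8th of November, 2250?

27063

Day-of-year of October 3, 2176: 277.
Day-of-year of November 8, 2250: 312.
2176 has 366 days, so 366 − 277 = 89 days remain in 2176.
Full years 2177–2249: 56 common + 17 leap = 56×365 + 17×366 = 26662 days.
Total: 89 + 26662 + 312 = 27063 days.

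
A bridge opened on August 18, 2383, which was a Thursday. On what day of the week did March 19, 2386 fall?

Wednesday

Day-of-year of August 18, 2383: 230.
Day-of-year of March 19, 2386: 78.
2383 has 365 days, so 365 − 230 = 135 days remain in 2383.
Full years: 2384: 366; 2385: 365. Sum = 731.
Total: 135 + 731 + 78 = 944 days.
944 mod 7 = 6, so 6 days after Thursday is Wednesday.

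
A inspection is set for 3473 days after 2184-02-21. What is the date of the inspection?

2193-08-25

Count 3473 days after February 21, 2184:
Day-of-year of February 21, 2184: 52.
Day-of-year of August 25, 2193: 237.
2184 has 366 days, so 366 − 52 = 314 days remain in 2184.
Full years 2185–2192: 6 common + 2 leap = 6×365 + 2×366 = 2922 days.
Total: 314 + 2922 + 237 = 3473 days.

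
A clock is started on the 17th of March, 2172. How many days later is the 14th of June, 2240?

From March 17, 2172 to March 17, 2240: 68 years, of which 16 contain a Feb 29 — 52×365 + 16×366 = 24836 days.
(2200 is not a leap year (divisible by 100 but not 400).)
March 2240: 31 − 17 = 14 days remain.
Then April (30), May (31): 30 + 31 = 61 days.
June 1–14, 2240: 14 days.
Residual: 89 days.
Total: 24925 days.

24925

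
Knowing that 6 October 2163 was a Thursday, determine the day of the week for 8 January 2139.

Thursday

Count forward from the earlier date (January 8, 2139) to the later (October 6, 2163):
Day-of-year of January 8, 2139: 8.
Day-of-year of October 6, 2163: 279.
2139 has 365 days, so 365 − 8 = 357 days remain in 2139.
Full years 2140–2162: 17 common + 6 leap = 17×365 + 6×366 = 8401 days.
Total: 357 + 8401 + 279 = 9037 days.
9037 is a multiple of 7, so 8 January 2139 falls on the same weekday: Thursday.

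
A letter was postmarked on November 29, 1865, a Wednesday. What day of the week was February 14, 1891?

From November 29, 1865 to November 29, 1890: 25 years, of which 6 contain a Feb 29 — 19×365 + 6×366 = 9131 days.
November 1890: 30 − 29 = 1 day remains.
Then December (31), January (31): 31 + 31 = 62 days.
February 1–14, 1891: 14 days (1891 is not a leap year).
Residual: 77 days.
Total: 9208 days.
9208 mod 7 = 3, so 3 days after Wednesday is Saturday.

Saturday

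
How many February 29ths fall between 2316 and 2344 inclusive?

Years divisible by 4 in [2316, 2344]: 2316, 2320, 2324, 2328, 2332, 2336, 2340, 2344.
No century exceptions apply. Count: 8.

8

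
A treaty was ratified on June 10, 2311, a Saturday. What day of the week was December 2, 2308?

Count forward from the earlier date (December 2, 2308) to the later (June 10, 2311):
Day-of-year of December 2, 2308: 337.
Day-of-year of June 10, 2311: 161.
2308 has 366 days, so 366 − 337 = 29 days remain in 2308.
Full years: 2309: 365; 2310: 365. Sum = 730.
Total: 29 + 730 + 161 = 920 days.
920 mod 7 = 3, so 3 days before Saturday is Wednesday.

Wednesday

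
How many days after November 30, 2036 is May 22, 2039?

903

November 30, 2036 → November 30, 2037: 365 days.
November 30, 2037 → November 30, 2038: 365 days.
November 2038: 30 − 30 = 0 days remain.
Then December (31), January (31), February 2039 (28), March (31), April (30): 31 + 31 + 28 + 31 + 30 = 151 days.
May 1–22, 2039: 22 days.
Residual: 173 days.
Total: 903 days.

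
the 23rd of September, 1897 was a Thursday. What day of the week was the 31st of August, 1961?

Thursday

From September 23, 1897 to September 23, 1960: 63 years, of which 15 contain a Feb 29 — 48×365 + 15×366 = 23010 days.
(1900 is not a leap year (divisible by 100 but not 400).)
September 1960: 30 − 23 = 7 days remain.
Then 10 full months totalling 304 days.
August 1–31, 1961: 31 days.
Residual: 342 days.
Total: 23352 days.
23352 is a multiple of 7, so the 31st of August, 1961 falls on the same weekday: Thursday.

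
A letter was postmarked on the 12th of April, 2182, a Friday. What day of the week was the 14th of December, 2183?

Sunday

April 2182: 30 − 12 = 18 days remain.
Then 19 full months totalling 579 days.
December 1–14, 2183: 14 days.
Total: 18 + 579 + 14 = 611 days.
611 mod 7 = 2, so 2 days after Friday is Sunday.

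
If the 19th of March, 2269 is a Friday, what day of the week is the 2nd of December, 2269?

Thursday

March 2269: 31 − 19 = 12 days remain.
Then April (30), May (31), June (30), July (31), August (31), September (30), October (31), November (30): 30 + 31 + 30 + 31 + 31 + 30 + 31 + 30 = 244 days.
December 1–2, 2269: 2 days.
Total: 12 + 244 + 2 = 258 days.
258 mod 7 = 6, so 6 days after Friday is Thursday.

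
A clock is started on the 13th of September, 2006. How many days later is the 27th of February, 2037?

From September 13, 2006 to September 13, 2036: 30 years, of which 8 contain a Feb 29 — 22×365 + 8×366 = 10958 days.
September 2036: 30 − 13 = 17 days remain.
Then October (31), November (30), December (31), January (31): 31 + 30 + 31 + 31 = 123 days.
February 1–27, 2037: 27 days (2037 is not a leap year).
Residual: 167 days.
Total: 11125 days.

11125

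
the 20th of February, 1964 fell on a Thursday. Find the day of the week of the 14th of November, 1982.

Day-of-year of February 20, 1964: 51.
Day-of-year of November 14, 1982: 318.
1964 has 366 days, so 366 − 51 = 315 days remain in 1964.
Full years 1965–1981: 13 common + 4 leap = 13×365 + 4×366 = 6209 days.
Total: 315 + 6209 + 318 = 6842 days.
6842 mod 7 = 3, so 3 days after Thursday is Sunday.

Sunday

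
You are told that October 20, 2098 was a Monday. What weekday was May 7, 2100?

October 2098: 31 − 20 = 11 days remain.
Then 18 full months totalling 546 days.
May 1–7, 2100: 7 days.
Total: 11 + 546 + 7 = 564 days.
564 mod 7 = 4, so 4 days after Monday is Friday.

Friday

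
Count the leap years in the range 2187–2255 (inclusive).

16

Years divisible by 4: 2188, 2192, …, 2252 — 17 in all.
Of these, 2200 is divisible by 100 but not 400, so not leap.
Leap years: 17 − 1 = 16.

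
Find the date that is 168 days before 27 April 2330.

10 November 2329

Count 168 days before April 27, 2330:
November 2329: 30 − 10 = 20 days remain.
Then December (31), January (31), February 2330 (28), March (31): 31 + 31 + 28 + 31 = 121 days.
April 1–27, 2330: 27 days.
Total: 20 + 121 + 27 = 168 days.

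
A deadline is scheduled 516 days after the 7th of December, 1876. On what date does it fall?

the 7th of May, 1878

Count 516 days after December 7, 1876:
December 1876: 31 − 7 = 24 days remain.
Then 16 full months totalling 485 days.
May 1–7, 1878: 7 days.
Total: 24 + 485 + 7 = 516 days.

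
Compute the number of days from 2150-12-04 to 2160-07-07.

Day-of-year of December 4, 2150: 338.
Day-of-year of July 7, 2160: 189.
2150 has 365 days, so 365 − 338 = 27 days remain in 2150.
Full years 2151–2159: 7 common + 2 leap = 7×365 + 2×366 = 3287 days.
Total: 27 + 3287 + 189 = 3503 days.

3503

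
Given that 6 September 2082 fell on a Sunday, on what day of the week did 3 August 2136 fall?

Friday

From September 6, 2082 to September 6, 2135: 53 years, of which 12 contain a Feb 29 — 41×365 + 12×366 = 19357 days.
(2100 is not a leap year (divisible by 100 but not 400).)
September 2135: 30 − 6 = 24 days remain.
Then 10 full months totalling 305 days.
August 1–3, 2136: 3 days.
Residual: 332 days.
Total: 19689 days.
19689 mod 7 = 5, so 5 days after Sunday is Friday.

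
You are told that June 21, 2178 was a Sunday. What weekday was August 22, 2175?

Count forward from the earlier date (August 22, 2175) to the later (June 21, 2178):
Day-of-year of August 22, 2175: 234.
Day-of-year of June 21, 2178: 172.
2175 has 365 days, so 365 − 234 = 131 days remain in 2175.
Full years: 2176: 366; 2177: 365. Sum = 731.
Total: 131 + 731 + 172 = 1034 days.
1034 mod 7 = 5, so 5 days before Sunday is Tuesday.

Tuesday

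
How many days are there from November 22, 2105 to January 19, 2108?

788

Day-of-year of November 22, 2105: 326.
Day-of-year of January 19, 2108: 19.
2105 has 365 days, so 365 − 326 = 39 days remain in 2105.
Full years: 2106: 365; 2107: 365. Sum = 730.
Total: 39 + 730 + 19 = 788 days.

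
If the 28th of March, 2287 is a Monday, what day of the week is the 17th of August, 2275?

Tuesday

Count forward from the earlier date (August 17, 2275) to the later (March 28, 2287):
Day-of-year of August 17, 2275: 229.
Day-of-year of March 28, 2287: 87.
2275 has 365 days, so 365 − 229 = 136 days remain in 2275.
Full years 2276–2286: 8 common + 3 leap = 8×365 + 3×366 = 4018 days.
Total: 136 + 4018 + 87 = 4241 days.
4241 mod 7 = 6, so 6 days before Monday is Tuesday.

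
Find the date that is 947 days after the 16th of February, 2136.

the 20th of September, 2138

Count 947 days after February 16, 2136:
Day-of-year of February 16, 2136: 47.
Day-of-year of September 20, 2138: 263.
2136 has 366 days, so 366 − 47 = 319 days remain in 2136.
Full years: 2137: 365. Sum = 365.
Total: 319 + 365 + 263 = 947 days.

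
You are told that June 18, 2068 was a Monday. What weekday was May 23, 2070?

June 18, 2068 → June 18, 2069: 365 days.
June 2069: 30 − 18 = 12 days remain.
Then 10 full months totalling 304 days.
May 1–23, 2070: 23 days.
Residual: 339 days.
Total: 704 days.
704 mod 7 = 4, so 4 days after Monday is Friday.

Friday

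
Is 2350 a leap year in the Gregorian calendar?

No

2350 is not a leap year.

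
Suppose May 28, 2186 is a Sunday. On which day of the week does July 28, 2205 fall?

From May 28, 2186 to May 28, 2205: 19 years, of which 4 contain a Feb 29 — 15×365 + 4×366 = 6939 days.
(2200 is not a leap year (divisible by 100 but not 400).)
May 2205: 31 − 28 = 3 days remain.
Then June (30): 30 days.
July 1–28, 2205: 28 days.
Residual: 61 days.
Total: 7000 days.
7000 is a multiple of 7, so July 28, 2205 falls on the same weekday: Sunday.

Sunday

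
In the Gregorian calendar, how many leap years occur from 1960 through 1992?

9

Years divisible by 4 in [1960, 1992]: 1960, 1964, 1968, 1972, 1976, 1980, 1984, 1988, 1992.
No century exceptions apply. Count: 9.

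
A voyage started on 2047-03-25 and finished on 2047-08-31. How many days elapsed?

March 2047: 31 − 25 = 6 days remain.
Then April (30), May (31), June (30), July (31): 30 + 31 + 30 + 31 = 122 days.
August 1–31, 2047: 31 days.
Total: 6 + 122 + 31 = 159 days.

159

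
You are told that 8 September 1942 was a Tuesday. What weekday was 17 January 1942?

Saturday

Count forward from the earlier date (January 17, 1942) to the later (September 8, 1942):
January 1942: 31 − 17 = 14 days remain.
Then February 1942 (28), March (31), April (30), May (31), June (30), July (31), August (31): 28 + 31 + 30 + 31 + 30 + 31 + 31 = 212 days.
September 1–8, 1942: 8 days.
Total: 14 + 212 + 8 = 234 days.
234 mod 7 = 3, so 3 days before Tuesday is Saturday.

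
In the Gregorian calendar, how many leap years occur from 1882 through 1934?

Years divisible by 4: 1884, 1888, …, 1932 — 13 in all.
Of these, 1900 is divisible by 100 but not 400, so not leap.
Leap years: 13 − 1 = 12.

12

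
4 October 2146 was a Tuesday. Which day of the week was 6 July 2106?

Count forward from the earlier date (July 6, 2106) to the later (October 4, 2146):
From July 6, 2106 to July 6, 2146: 40 years, of which 10 contain a Feb 29 — 30×365 + 10×366 = 14610 days.
July 2146: 31 − 6 = 25 days remain.
Then August (31), September (30): 31 + 30 = 61 days.
October 1–4, 2146: 4 days.
Residual: 90 days.
Total: 14700 days.
14700 is a multiple of 7, so 6 July 2106 falls on the same weekday: Tuesday.

Tuesday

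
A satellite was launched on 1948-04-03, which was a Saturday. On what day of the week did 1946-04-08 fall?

Monday

Count forward from the earlier date (April 8, 1946) to the later (April 3, 1948):
April 8, 1946 → April 8, 1947: 365 days.
April 1947: 30 − 8 = 22 days remain.
Then 11 full months totalling 336 days.
April 1–3, 1948: 3 days.
Residual: 361 days.
Total: 726 days.
726 mod 7 = 5, so 5 days before Saturday is Monday.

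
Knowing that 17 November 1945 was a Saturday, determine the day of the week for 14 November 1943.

Sunday

Count forward from the earlier date (November 14, 1943) to the later (November 17, 1945):
November 14, 1943 → November 14, 1944: 366 days (1944 is a leap year).
November 14, 1944 → November 14, 1945: 365 days.
Within November 1945: 17 − 14 = 3 days.
Total: 734 days.
734 mod 7 = 6, so 6 days before Saturday is Sunday.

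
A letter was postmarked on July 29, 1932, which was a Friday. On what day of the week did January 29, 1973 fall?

Monday

Day-of-year of July 29, 1932: 211.
Day-of-year of January 29, 1973: 29.
1932 has 366 days, so 366 − 211 = 155 days remain in 1932.
Full years 1933–1972: 30 common + 10 leap = 30×365 + 10×366 = 14610 days.
Total: 155 + 14610 + 29 = 14794 days.
14794 mod 7 = 3, so 3 days after Friday is Monday.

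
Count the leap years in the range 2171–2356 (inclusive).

Years divisible by 4: 2172, 2176, …, 2356 — 47 in all.
Of these, 2200, 2300 are divisible by 100 but not 400, so not leap.
Leap years: 47 − 2 = 45.

45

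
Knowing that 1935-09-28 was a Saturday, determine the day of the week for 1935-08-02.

Friday

Count forward from the earlier date (August 2, 1935) to the later (September 28, 1935):
August 1935: 31 − 2 = 29 days remain.
September 1–28, 1935: 28 days.
Total: 29 + 28 = 57 days.
57 mod 7 = 1, so 1 day before Saturday is Friday.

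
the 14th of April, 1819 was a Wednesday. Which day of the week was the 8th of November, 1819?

April 1819: 30 − 14 = 16 days remain.
Then May (31), June (30), July (31), August (31), September (30), October (31): 31 + 30 + 31 + 31 + 30 + 31 = 184 days.
November 1–8, 1819: 8 days.
Total: 16 + 184 + 8 = 208 days.
208 mod 7 = 5, so 5 days after Wednesday is Monday.

Monday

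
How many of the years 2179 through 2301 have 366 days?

Years divisible by 4: 2180, 2184, …, 2300 — 31 in all.
Of these, 2200, 2300 are divisible by 100 but not 400, so not leap.
Leap years: 31 − 2 = 29.

29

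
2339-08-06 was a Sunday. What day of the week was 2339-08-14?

Monday

Within August 2339: 14 − 6 = 8 days.
8 mod 7 = 1, so 1 day after Sunday is Monday.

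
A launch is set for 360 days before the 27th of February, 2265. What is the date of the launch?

the 4th of March, 2264

Count 360 days before February 27, 2265:
March 2264: 31 − 4 = 27 days remain.
Then 10 full months totalling 306 days.
February 1–27, 2265: 27 days (2265 is not a leap year).
Residual: 360 days.
Total: 360 days.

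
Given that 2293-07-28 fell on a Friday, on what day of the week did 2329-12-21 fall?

Day-of-year of July 28, 2293: 209.
Day-of-year of December 21, 2329: 355.
2293 has 365 days, so 365 − 209 = 156 days remain in 2293.
Full years 2294–2328: 27 common + 8 leap = 27×365 + 8×366 = 12783 days.
Total: 156 + 12783 + 355 = 13294 days.
13294 mod 7 = 1, so 1 day after Friday is Saturday.

Saturday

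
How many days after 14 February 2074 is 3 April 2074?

February 2074: 28 − 14 = 14 days remain (2074 is not a leap year, so February has 28 days).
Then March (31): 31 days.
April 1–3, 2074: 3 days.
Total: 14 + 31 + 3 = 48 days.

48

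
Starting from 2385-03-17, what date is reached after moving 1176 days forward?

2388-06-05

Count 1176 days after March 17, 2385:
Day-of-year of March 17, 2385: 76.
Day-of-year of June 5, 2388: 157.
2385 has 365 days, so 365 − 76 = 289 days remain in 2385.
Full years: 2386: 365; 2387: 365. Sum = 730.
Total: 289 + 730 + 157 = 1176 days.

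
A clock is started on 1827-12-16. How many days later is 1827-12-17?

Within December 1827: 17 − 16 = 1 day.

1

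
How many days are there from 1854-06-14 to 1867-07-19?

Day-of-year of June 14, 1854: 165.
Day-of-year of July 19, 1867: 200.
1854 has 365 days, so 365 − 165 = 200 days remain in 1854.
Full years 1855–1866: 9 common + 3 leap = 9×365 + 3×366 = 4383 days.
Total: 200 + 4383 + 200 = 4783 days.

4783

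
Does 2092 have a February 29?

2092 is a leap year.

Yes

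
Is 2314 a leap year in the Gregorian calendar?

2314 is not a leap year.

No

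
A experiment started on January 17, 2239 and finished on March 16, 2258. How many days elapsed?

From January 17, 2239 to January 17, 2258: 19 years, of which 5 contain a Feb 29 — 14×365 + 5×366 = 6940 days.
January 2258: 31 − 17 = 14 days remain.
Then February 2258 (28): 28 days.
March 1–16, 2258: 16 days.
Residual: 58 days.
Total: 6998 days.

6998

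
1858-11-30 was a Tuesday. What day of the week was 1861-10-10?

Thursday

Day-of-year of November 30, 1858: 334.
Day-of-year of October 10, 1861: 283.
1858 has 365 days, so 365 − 334 = 31 days remain in 1858.
Full years: 1859: 365; 1860: 366. Sum = 731.
Total: 31 + 731 + 283 = 1045 days.
1045 mod 7 = 2, so 2 days after Tuesday is Thursday.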